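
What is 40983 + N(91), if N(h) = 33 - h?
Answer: 40925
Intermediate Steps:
40983 + N(91) = 40983 + (33 - 1*91) = 40983 + (33 - 91) = 40983 - 58 = 40925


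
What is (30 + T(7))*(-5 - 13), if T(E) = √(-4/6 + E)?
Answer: -540 - 6*√57 ≈ -585.30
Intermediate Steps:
T(E) = √(-⅔ + E) (T(E) = √(-4*⅙ + E) = √(-⅔ + E))
(30 + T(7))*(-5 - 13) = (30 + √(-6 + 9*7)/3)*(-5 - 13) = (30 + √(-6 + 63)/3)*(-18) = (30 + √57/3)*(-18) = -540 - 6*√57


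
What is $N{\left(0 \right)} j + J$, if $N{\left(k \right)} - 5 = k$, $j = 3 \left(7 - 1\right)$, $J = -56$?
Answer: $34$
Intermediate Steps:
$j = 18$ ($j = 3 \cdot 6 = 18$)
$N{\left(k \right)} = 5 + k$
$N{\left(0 \right)} j + J = \left(5 + 0\right) 18 - 56 = 5 \cdot 18 - 56 = 90 - 56 = 34$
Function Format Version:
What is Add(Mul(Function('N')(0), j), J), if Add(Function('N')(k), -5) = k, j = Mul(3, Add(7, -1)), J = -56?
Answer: 34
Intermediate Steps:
j = 18 (j = Mul(3, 6) = 18)
Function('N')(k) = Add(5, k)
Add(Mul(Function('N')(0), j), J) = Add(Mul(Add(5, 0), 18), -56) = Add(Mul(5, 18), -56) = Add(90, -56) = 34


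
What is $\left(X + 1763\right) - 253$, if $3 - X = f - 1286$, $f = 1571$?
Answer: $1228$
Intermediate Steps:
$X = -282$ ($X = 3 - \left(1571 - 1286\right) = 3 - 285 = -282$)
$\left(X + 1763\right) - 253 = \left(-282 + 1763\right) - 253 = 1481 - 253 = 1228$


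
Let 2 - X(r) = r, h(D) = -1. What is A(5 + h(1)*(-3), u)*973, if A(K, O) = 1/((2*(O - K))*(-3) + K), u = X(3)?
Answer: 973/62 ≈ 15.694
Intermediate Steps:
X(r) = 2 - r
u = -1 (u = 2 - 1*3 = 2 - 3 = -1)
A(K, O) = 1/(-6*O + 7*K) (A(K, O) = 1/((-2*K + 2*O)*(-3) + K) = 1/((-6*O + 6*K) + K) = 1/(-6*O + 7*K))
A(5 + h(1)*(-3), u)*973 = 973/(-6*(-1) + 7*(5 - 1*(-3))) = 973/(6 + 7*(5 + 3)) = 973/(6 + 7*8) = 973/(6 + 56) = 973/62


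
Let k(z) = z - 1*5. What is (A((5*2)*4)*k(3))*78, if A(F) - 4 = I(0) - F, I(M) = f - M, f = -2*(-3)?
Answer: 4680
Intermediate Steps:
f = 6
k(z) = -5 + z (k(z) = z - 5 = -5 + z)
I(M) = 6 - M
A(F) = 10 - F (A(F) = 4 + ((6 - 1*0) - F) = 4 + ((6 + 0) - F) = 4 + (6 - F) = 10 - F)
(A((5*2)*4)*k(3))*78 = ((10 - 5*2*4)*(-5 + 3))*78 = ((10 - 10*4)*(-2))*78 = ((10 - 1*40)*(-2))*78 = ((10 - 40)*(-2))*78 = -30*(-2)*78 = 60*78 = 4680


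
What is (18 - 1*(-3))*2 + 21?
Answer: 63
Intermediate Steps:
(18 - 1*(-3))*2 + 21 = (18 + 3)*2 + 21 = 21*2 + 21 = 42 + 21 = 63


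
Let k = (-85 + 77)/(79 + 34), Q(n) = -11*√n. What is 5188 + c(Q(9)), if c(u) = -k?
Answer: 586252/113 ≈ 5188.1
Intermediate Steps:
k = -8/113 ≈ -0.070796
c(u) = 8/113 (c(u) = -1*(-8/113) = 8/113)
5188 + c(Q(9)) = 5188 + 8/113 = 586252/113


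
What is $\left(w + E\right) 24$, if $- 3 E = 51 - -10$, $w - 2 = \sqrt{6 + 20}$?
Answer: $-440 + 24 \sqrt{26} \approx -317.62$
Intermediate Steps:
$w = 2 + \sqrt{26}$ ($w = 2 + \sqrt{6 + 20} = 2 + \sqrt{26} \approx 7.099$)
$E = - \frac{61}{3}$ ($E = - \frac{51 - -10}{3} = - \frac{51 + 10}{3} = \left(- \frac{1}{3}\right) 61 = - \frac{61}{3} \approx -20.333$)
$\left(w + E\right) 24 = \left(\left(2 + \sqrt{26}\right) - \frac{61}{3}\right) 24 = \left(- \frac{55}{3} + \sqrt{26}\right) 24 = -440 + 24 \sqrt{26}$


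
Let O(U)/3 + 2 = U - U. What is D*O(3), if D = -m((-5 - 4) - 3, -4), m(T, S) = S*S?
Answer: 96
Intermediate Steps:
O(U) = -6 (O(U) = -6 + 3*(U - U) = -6 + 3*0 = -6 + 0 = -6)
m(T, S) = S²
D = -16 (D = -1*(-4)² = -1*16 = -16)
D*O(3) = -16*(-6) = 96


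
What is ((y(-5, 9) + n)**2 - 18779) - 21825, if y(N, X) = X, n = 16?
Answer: -39979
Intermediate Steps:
((y(-5, 9) + n)**2 - 18779) - 21825 = ((9 + 16)**2 - 18779) - 21825 = (25**2 - 18779) - 21825 = (625 - 18779) - 21825 = -18154 - 21825 = -39979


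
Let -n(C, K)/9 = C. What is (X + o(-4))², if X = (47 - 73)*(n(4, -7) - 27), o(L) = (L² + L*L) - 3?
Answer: 2778889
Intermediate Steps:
n(C, K) = -9*C
o(L) = -3 + 2*L² (o(L) = (L² + L²) - 3 = 2*L² - 3 = -3 + 2*L²)
X = 1638 (X = (47 - 73)*(-9*4 - 27) = -26*(-36 - 27) = -26*(-63) = 1638)
(X + o(-4))² = (1638 + (-3 + 2*(-4)²))² = (1638 + (-3 + 2*16))² = (1638 + (-3 + 32))² = (1638 + 29)² = 1667² = 2778889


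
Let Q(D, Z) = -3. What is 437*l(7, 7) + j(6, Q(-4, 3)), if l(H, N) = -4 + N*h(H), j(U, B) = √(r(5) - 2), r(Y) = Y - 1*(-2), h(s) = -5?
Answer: -17043 + √5 ≈ -17041.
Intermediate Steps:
r(Y) = 2 + Y (r(Y) = Y + 2 = 2 + Y)
j(U, B) = √5 (j(U, B) = √((2 + 5) - 2) = √(7 - 2) = √5)
l(H, N) = -4 - 5*N (l(H, N) = -4 + N*(-5) = -4 - 5*N)
437*l(7, 7) + j(6, Q(-4, 3)) = 437*(-4 - 5*7) + √5 = 437*(-4 - 35) + √5 = 437*(-39) + √5 = -17043 + √5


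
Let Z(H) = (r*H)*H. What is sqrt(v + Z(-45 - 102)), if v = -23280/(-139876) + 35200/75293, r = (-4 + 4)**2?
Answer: 2*sqrt(108713326055)/828223 ≈ 0.79620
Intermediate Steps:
r = 0 (r = 0**2 = 0)
Z(H) = 0 (Z(H) = (0*H)*H = 0*H = 0)
v = 98183180/154877701 (v = -23280*(-1/139876) + 35200*(1/75293) = 5820/34969 + 35200/75293 = 98183180/154877701 ≈ 0.63394)
sqrt(v + Z(-45 - 102)) = sqrt(98183180/154877701 + 0) = sqrt(98183180/154877701) = 2*sqrt(108713326055)/828223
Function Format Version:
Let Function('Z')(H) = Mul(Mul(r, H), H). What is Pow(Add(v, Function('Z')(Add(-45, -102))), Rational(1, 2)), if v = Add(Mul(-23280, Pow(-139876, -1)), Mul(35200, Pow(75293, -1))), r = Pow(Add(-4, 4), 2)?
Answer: Mul(Rational(2, 828223), Pow(108713326055, Rational(1, 2))) ≈ 0.79620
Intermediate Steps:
r = 0 (r = Pow(0, 2) = 0)
Function('Z')(H) = 0 (Function('Z')(H) = Mul(Mul(0, H), H) = Mul(0, H) = 0)
v = Rational(98183180, 154877701) (v = Add(Mul(-23280, Rational(-1, 139876)), Mul(35200, Rational(1, 75293))) = Add(Rational(5820, 34969), Rational(35200, 75293)) = Rational(98183180, 154877701) ≈ 0.63394)
Pow(Add(v, Function('Z')(Add(-45, -102))), Rational(1, 2)) = Pow(Add(Rational(98183180, 154877701), 0), Rational(1, 2)) = Pow(Rational(98183180, 154877701), Rational(1, 2)) = Mul(Rational(2, 828223), Pow(108713326055, Rational(1, 2)))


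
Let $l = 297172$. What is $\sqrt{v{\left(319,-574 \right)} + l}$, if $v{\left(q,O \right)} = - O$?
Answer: $\sqrt{297746} \approx 545.66$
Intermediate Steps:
$\sqrt{v{\left(319,-574 \right)} + l} = \sqrt{\left(-1\right) \left(-574\right) + 297172} = \sqrt{574 + 297172} = \sqrt{297746}$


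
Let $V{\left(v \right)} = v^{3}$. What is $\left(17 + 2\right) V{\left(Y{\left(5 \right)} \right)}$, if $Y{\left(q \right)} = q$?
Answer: $2375$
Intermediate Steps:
$\left(17 + 2\right) V{\left(Y{\left(5 \right)} \right)} = \left(17 + 2\right) 5^{3} = 19 \cdot 125 = 2375$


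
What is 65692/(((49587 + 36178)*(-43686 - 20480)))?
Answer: -32846/2751598495 ≈ -1.1937e-5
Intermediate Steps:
65692/(((49587 + 36178)*(-43686 - 20480))) = 65692/((85765*(-64166))) = 65692/(-5503196990) = 65692*(-1/5503196990) = -32846/2751598495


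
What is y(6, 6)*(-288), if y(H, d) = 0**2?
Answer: 0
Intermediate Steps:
y(H, d) = 0
y(6, 6)*(-288) = 0*(-288) = 0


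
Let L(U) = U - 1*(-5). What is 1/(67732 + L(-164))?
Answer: 1/67573 ≈ 1.4799e-5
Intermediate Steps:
L(U) = 5 + U (L(U) = U + 5 = 5 + U)
1/(67732 + L(-164)) = 1/(67732 + (5 - 164)) = 1/(67732 - 159) = 1/67573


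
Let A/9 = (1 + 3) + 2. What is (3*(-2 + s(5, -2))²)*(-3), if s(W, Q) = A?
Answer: -24336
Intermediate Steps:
A = 54 (A = 9*((1 + 3) + 2) = 9*(4 + 2) = 9*6 = 54)
s(W, Q) = 54
(3*(-2 + s(5, -2))²)*(-3) = (3*(-2 + 54)²)*(-3) = (3*52²)*(-3) = (3*2704)*(-3) = 8112*(-3) = -24336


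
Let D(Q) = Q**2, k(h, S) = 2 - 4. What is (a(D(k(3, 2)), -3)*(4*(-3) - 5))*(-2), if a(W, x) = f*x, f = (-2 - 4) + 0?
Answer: 612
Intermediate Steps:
f = -6 (f = -6 + 0 = -6)
k(h, S) = -2
a(W, x) = -6*x
(a(D(k(3, 2)), -3)*(4*(-3) - 5))*(-2) = ((-6*(-3))*(4*(-3) - 5))*(-2) = (18*(-12 - 5))*(-2) = (18*(-17))*(-2) = -306*(-2) = 612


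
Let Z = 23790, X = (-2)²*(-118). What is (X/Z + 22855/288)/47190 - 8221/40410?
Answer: -40343954909/199961611200 ≈ -0.20176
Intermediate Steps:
X = -472 (X = 4*(-118) = -472)
(X/Z + 22855/288)/47190 - 8221/40410 = (-472/23790 + 22855/288)/47190 - 8221/40410 = (-472*1/23790 + 22855*(1/288))*(1/47190) - 8221*1/40410 = (-236/11895 + 22855/288)*(1/47190) - 8221/40410 = (90597419/1141920)*(1/47190) - 8221/40410 = 748739/445348800 - 8221/40410 = -40343954909/199961611200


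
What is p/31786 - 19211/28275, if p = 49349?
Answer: 784702129/898749150 ≈ 0.87311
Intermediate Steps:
p/31786 - 19211/28275 = 49349/31786 - 19211/28275 = 784702129/898749150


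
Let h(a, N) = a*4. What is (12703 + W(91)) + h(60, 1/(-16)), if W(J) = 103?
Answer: 13046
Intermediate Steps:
h(a, N) = 4*a
(12703 + W(91)) + h(60, 1/(-16)) = (12703 + 103) + 4*60 = 12806 + 240 = 13046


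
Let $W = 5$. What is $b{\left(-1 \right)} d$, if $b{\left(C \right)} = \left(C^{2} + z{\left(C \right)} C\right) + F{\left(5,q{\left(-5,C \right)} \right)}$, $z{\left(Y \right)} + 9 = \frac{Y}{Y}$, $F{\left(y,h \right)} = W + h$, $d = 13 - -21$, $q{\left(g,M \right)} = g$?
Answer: $306$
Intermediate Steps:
$d = 34$ ($d = 13 + 21 = 34$)
$F{\left(y,h \right)} = 5 + h$
$z{\left(Y \right)} = -8$ ($z{\left(Y \right)} = -9 + \frac{Y}{Y} = -9 + 1 = -8$)
$b{\left(C \right)} = C^{2} - 8 C$ ($b{\left(C \right)} = \left(C^{2} - 8 C\right) + \left(5 - 5\right) = \left(C^{2} - 8 C\right) + 0 = C^{2} - 8 C$)
$b{\left(-1 \right)} d = - (-8 - 1) 34 = \left(-1\right) \left(-9\right) 34 = 9 \cdot 34 = 306$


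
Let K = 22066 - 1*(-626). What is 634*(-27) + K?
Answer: 5574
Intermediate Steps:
K = 22692 (K = 22066 + 626 = 22692)
634*(-27) + K = 634*(-27) + 22692 = -17118 + 22692 = 5574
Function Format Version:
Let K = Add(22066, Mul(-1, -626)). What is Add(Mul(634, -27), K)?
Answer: 5574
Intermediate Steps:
K = 22692 (K = Add(22066, 626) = 22692)
Add(Mul(634, -27), K) = Add(Mul(634, -27), 22692) = Add(-17118, 22692) = 5574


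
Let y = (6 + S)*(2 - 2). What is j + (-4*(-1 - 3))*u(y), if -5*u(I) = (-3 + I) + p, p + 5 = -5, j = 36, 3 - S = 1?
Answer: 388/5 ≈ 77.600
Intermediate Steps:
S = 2 (S = 3 - 1*1 = 3 - 1 = 2)
p = -10 (p = -5 - 5 = -10)
y = 0 (y = (6 + 2)*(2 - 2) = 8*0 = 0)
u(I) = 13/5 - I/5 (u(I) = -((-3 + I) - 10)/5 = -(-13 + I)/5 = 13/5 - I/5)
j + (-4*(-1 - 3))*u(y) = 36 + (-4*(-1 - 3))*(13/5 - 1/5*0) = 36 + (-4*(-4))*(13/5 + 0) = 36 + 16*(13/5) = 36 + 208/5 = 388/5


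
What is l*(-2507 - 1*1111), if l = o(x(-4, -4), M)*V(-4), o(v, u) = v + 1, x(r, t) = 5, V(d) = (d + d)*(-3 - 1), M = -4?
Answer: -694656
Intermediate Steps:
V(d) = -8*d (V(d) = (2*d)*(-4) = -8*d)
o(v, u) = 1 + v
l = 192 (l = (1 + 5)*(-8*(-4)) = 6*32 = 192)
l*(-2507 - 1*1111) = 192*(-2507 - 1*1111) = 192*(-2507 - 1111) = 192*(-3618) = -694656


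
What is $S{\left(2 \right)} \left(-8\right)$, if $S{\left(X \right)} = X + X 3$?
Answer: $-64$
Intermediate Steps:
$S{\left(X \right)} = 4 X$ ($S{\left(X \right)} = X + 3 X = 4 X$)
$S{\left(2 \right)} \left(-8\right) = 4 \cdot 2 \left(-8\right) = 8 \left(-8\right) = -64$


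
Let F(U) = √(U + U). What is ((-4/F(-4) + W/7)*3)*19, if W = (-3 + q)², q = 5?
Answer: 228/7 + 57*I*√2 ≈ 32.571 + 80.61*I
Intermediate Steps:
W = 4 (W = (-3 + 5)² = 2² = 4)
F(U) = √2*√U (F(U) = √(2*U) = √2*√U)
((-4/F(-4) + W/7)*3)*19 = ((-4*(-I*√2/4) + 4/7)*3)*19 = ((-(-1)*I*√2 + 4/7)*3)*19 = ((I*√2 + 4/7)*3)*19 = ((4/7 + I*√2)*3)*19 = (12/7 + 3*I*√2)*19 = 228/7 + 57*I*√2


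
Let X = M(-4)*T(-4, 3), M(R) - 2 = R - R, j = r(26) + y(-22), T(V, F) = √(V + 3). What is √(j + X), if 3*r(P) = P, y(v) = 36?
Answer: √(402 + 18*I)/3 ≈ 6.685 + 0.14959*I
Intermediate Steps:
T(V, F) = √(3 + V)
r(P) = P/3
j = 134/3 (j = (⅓)*26 + 36 = 26/3 + 36 = 134/3 ≈ 44.667)
M(R) = 2 (M(R) = 2 + (R - R) = 2 + 0 = 2)
X = 2*I (X = 2*√(3 - 4) = 2*√(-1) = 2*I ≈ 2.0*I)
√(j + X) = √(134/3 + 2*I)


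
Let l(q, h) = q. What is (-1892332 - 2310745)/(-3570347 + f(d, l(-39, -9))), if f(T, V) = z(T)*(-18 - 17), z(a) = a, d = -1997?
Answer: 4203077/3500452 ≈ 1.2007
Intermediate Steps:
f(T, V) = -35*T (f(T, V) = T*(-18 - 17) = T*(-35) = -35*T)
(-1892332 - 2310745)/(-3570347 + f(d, l(-39, -9))) = (-1892332 - 2310745)/(-3570347 - 35*(-1997)) = -4203077/(-3570347 + 69895) = -4203077/(-3500452) = -4203077*(-1/3500452) = 4203077/3500452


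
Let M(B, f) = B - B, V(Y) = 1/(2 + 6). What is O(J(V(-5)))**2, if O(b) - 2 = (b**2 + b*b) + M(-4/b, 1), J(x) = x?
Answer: 4225/1024 ≈ 4.1260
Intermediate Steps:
V(Y) = 1/8
M(B, f) = 0
O(b) = 2 + 2*b**2 (O(b) = 2 + ((b**2 + b*b) + 0) = 2 + ((b**2 + b**2) + 0) = 2 + (2*b**2 + 0) = 2 + 2*b**2)
O(J(V(-5)))**2 = (2 + 2*(1/8)**2)**2 = (2 + 2*(1/64))**2 = (2 + 1/32)**2 = (65/32)**2 = 4225/1024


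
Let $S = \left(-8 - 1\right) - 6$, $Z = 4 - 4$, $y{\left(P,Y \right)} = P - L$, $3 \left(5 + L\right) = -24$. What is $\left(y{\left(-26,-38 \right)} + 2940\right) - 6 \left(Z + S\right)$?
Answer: $3017$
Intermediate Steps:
$L = -13$ ($L = -5 + \frac{1}{3} \left(-24\right) = -5 - 8 = -13$)
$y{\left(P,Y \right)} = 13 + P$ ($y{\left(P,Y \right)} = P - -13 = P + 13 = 13 + P$)
$Z = 0$
$S = -15$ ($S = -9 - 6 = -15$)
$\left(y{\left(-26,-38 \right)} + 2940\right) - 6 \left(Z + S\right) = \left(\left(13 - 26\right) + 2940\right) - 6 \left(0 - 15\right) = \left(-13 + 2940\right) - -90 = 2927 + 90 = 3017$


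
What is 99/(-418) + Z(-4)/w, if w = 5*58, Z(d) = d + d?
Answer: -1457/5510 ≈ -0.26443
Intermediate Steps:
Z(d) = 2*d
w = 290
99/(-418) + Z(-4)/w = 99/(-418) + (2*(-4))/290 = 99*(-1/418) - 8*1/290 = -9/38 - 4/145 = -1457/5510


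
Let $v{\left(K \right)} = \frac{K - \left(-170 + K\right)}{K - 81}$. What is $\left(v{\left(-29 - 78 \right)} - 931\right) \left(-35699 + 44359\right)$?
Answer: $- \frac{379303670}{47} \approx -8.0703 \cdot 10^{6}$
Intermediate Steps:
$v{\left(K \right)} = \frac{170}{-81 + K}$
$\left(v{\left(-29 - 78 \right)} - 931\right) \left(-35699 + 44359\right) = \left(\frac{170}{-81 - 107} - 931\right) \left(-35699 + 44359\right) = \left(\frac{170}{-81 - 107} - 931\right) 8660 = \left(\frac{170}{-188} - 931\right) 8660 = \left(170 \left(- \frac{1}{188}\right) - 931\right) 8660 = \left(- \frac{85}{94} - 931\right) 8660 = \left(- \frac{87599}{94}\right) 8660 = - \frac{379303670}{47}$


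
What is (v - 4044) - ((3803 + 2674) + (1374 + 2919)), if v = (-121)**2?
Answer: -173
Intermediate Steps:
v = 14641
(v - 4044) - ((3803 + 2674) + (1374 + 2919)) = (14641 - 4044) - ((3803 + 2674) + (1374 + 2919)) = 10597 - (6477 + 4293) = 10597 - 1*10770 = 10597 - 10770 = -173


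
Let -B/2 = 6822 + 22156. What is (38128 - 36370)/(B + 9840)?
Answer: -879/24058 ≈ -0.036537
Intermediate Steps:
B = -57956 (B = -2*(6822 + 22156) = -2*28978 = -57956)
(38128 - 36370)/(B + 9840) = (38128 - 36370)/(-57956 + 9840) = 1758/(-48116) = 1758*(-1/48116) = -879/24058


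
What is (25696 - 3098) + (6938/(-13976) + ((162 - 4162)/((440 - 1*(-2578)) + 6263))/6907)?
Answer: 10122728470757785/447957822596 ≈ 22598.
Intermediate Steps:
(25696 - 3098) + (6938/(-13976) + ((162 - 4162)/((440 - 1*(-2578)) + 6263))/6907) = 22598 + (6938*(-1/13976) - 4000/((440 + 2578) + 6263)*(1/6907)) = 22598 + (-3469/6988 - 4000/(3018 + 6263)*(1/6907)) = 22598 + (-3469/6988 - 4000/9281*(1/6907)) = 22598 + (-3469/6988 - 4000*1/9281*(1/6907)) = 22598 + (-3469/6988 - 4000/9281*1/6907) = 22598 + (-3469/6988 - 4000/64103867) = 22598 - 222404266623/447957822596 = 10122728470757785/447957822596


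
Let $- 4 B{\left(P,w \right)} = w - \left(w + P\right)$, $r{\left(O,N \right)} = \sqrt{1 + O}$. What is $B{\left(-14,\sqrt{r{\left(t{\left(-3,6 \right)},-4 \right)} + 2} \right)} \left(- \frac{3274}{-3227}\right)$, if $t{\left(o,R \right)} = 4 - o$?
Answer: $- \frac{1637}{461} \approx -3.551$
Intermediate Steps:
$B{\left(P,w \right)} = \frac{P}{4}$ ($B{\left(P,w \right)} = - \frac{w - \left(w + P\right)}{4} = - \frac{w - \left(P + w\right)}{4} = - \frac{\left(-1\right) P}{4} = \frac{P}{4}$)
$B{\left(-14,\sqrt{r{\left(t{\left(-3,6 \right)},-4 \right)} + 2} \right)} \left(- \frac{3274}{-3227}\right) = \frac{1}{4} \left(-14\right) \left(- \frac{3274}{-3227}\right) = - \frac{7 \left(\left(-3274\right) \left(- \frac{1}{3227}\right)\right)}{2} = \left(- \frac{7}{2}\right) \frac{3274}{3227} = - \frac{1637}{461}$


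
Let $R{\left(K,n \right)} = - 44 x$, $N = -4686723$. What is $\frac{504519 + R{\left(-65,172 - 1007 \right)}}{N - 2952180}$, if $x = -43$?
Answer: $- \frac{506411}{7638903} \approx -0.066294$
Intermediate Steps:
$R{\left(K,n \right)} = 1892$ ($R{\left(K,n \right)} = \left(-44\right) \left(-43\right) = 1892$)
$\frac{504519 + R{\left(-65,172 - 1007 \right)}}{N - 2952180} = \frac{504519 + 1892}{-4686723 - 2952180} = \frac{506411}{-4686723 - 2952180} = \frac{506411}{-7638903} = 506411 \left(- \frac{1}{7638903}\right) = - \frac{506411}{7638903}$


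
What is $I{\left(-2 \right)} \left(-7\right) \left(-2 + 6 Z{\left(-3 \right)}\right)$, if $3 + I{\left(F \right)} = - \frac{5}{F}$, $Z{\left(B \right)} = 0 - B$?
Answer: $56$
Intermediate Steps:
$Z{\left(B \right)} = - B$
$I{\left(F \right)} = -3 - \frac{5}{F}$
$I{\left(-2 \right)} \left(-7\right) \left(-2 + 6 Z{\left(-3 \right)}\right) = \left(-3 - \frac{5}{-2}\right) \left(-7\right) \left(-2 + 6 \left(\left(-1\right) \left(-3\right)\right)\right) = \left(-3 - - \frac{5}{2}\right) \left(-7\right) \left(-2 + 6 \cdot 3\right) = \left(-3 + \frac{5}{2}\right) \left(-7\right) \left(-2 + 18\right) = \left(- \frac{1}{2}\right) \left(-7\right) 16 = \frac{7}{2} \cdot 16 = 56$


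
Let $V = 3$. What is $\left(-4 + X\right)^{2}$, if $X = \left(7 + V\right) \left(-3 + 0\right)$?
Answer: $1156$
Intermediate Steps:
$X = -30$ ($X = \left(7 + 3\right) \left(-3 + 0\right) = 10 \left(-3\right) = -30$)
$\left(-4 + X\right)^{2} = \left(-4 - 30\right)^{2} = \left(-34\right)^{2} = 1156$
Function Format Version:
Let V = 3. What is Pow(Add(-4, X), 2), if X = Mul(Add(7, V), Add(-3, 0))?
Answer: 1156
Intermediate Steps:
X = -30 (X = Mul(Add(7, 3), Add(-3, 0)) = Mul(10, -3) = -30)
Pow(Add(-4, X), 2) = Pow(Add(-4, -30), 2) = Pow(-34, 2) = 1156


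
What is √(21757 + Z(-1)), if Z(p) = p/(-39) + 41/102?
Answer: √4250618086/442 ≈ 147.50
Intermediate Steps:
Z(p) = 41/102 - p/39 (Z(p) = p*(-1/39) + 41*(1/102) = -p/39 + 41/102 = 41/102 - p/39)
√(21757 + Z(-1)) = √(21757 + (41/102 - 1/39*(-1))) = √(21757 + (41/102 + 1/39)) = √(21757 + 189/442) = √(9616783/442) = √4250618086/442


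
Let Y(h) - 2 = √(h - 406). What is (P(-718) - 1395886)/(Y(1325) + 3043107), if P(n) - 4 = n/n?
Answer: -4247818034029/9260512384962 + 1395881*√919/9260512384962 ≈ -0.45870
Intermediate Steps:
P(n) = 5 (P(n) = 4 + n/n = 4 + 1 = 5)
Y(h) = 2 + √(-406 + h) (Y(h) = 2 + √(h - 406) = 2 + √(-406 + h))
(P(-718) - 1395886)/(Y(1325) + 3043107) = (5 - 1395886)/((2 + √(-406 + 1325)) + 3043107) = -1395881/((2 + √919) + 3043107) = -1395881/(3043109 + √919)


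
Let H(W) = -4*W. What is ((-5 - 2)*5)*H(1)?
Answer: 140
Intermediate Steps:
((-5 - 2)*5)*H(1) = ((-5 - 2)*5)*(-4*1) = -7*5*(-4) = -35*(-4) = 140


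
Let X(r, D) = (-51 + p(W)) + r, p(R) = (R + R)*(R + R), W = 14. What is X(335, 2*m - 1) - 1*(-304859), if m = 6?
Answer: 305927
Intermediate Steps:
p(R) = 4*R**2 (p(R) = (2*R)*(2*R) = 4*R**2)
X(r, D) = 733 + r (X(r, D) = (-51 + 4*14**2) + r = (-51 + 4*196) + r = (-51 + 784) + r = 733 + r)
X(335, 2*m - 1) - 1*(-304859) = (733 + 335) - 1*(-304859) = 1068 + 304859 = 305927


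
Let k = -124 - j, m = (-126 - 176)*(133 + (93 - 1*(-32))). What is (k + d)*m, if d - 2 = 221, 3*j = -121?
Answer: -10856296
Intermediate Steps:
j = -121/3 (j = (1/3)*(-121) = -121/3 ≈ -40.333)
d = 223 (d = 2 + 221 = 223)
m = -77916 (m = -302*(133 + (93 + 32)) = -302*(133 + 125) = -302*258 = -77916)
k = -251/3 (k = -124 - 1*(-121/3) = -124 + 121/3 = -251/3 ≈ -83.667)
(k + d)*m = (-251/3 + 223)*(-77916) = (418/3)*(-77916) = -10856296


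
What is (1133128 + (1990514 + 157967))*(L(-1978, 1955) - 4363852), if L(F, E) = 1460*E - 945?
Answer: -4956860549673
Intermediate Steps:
L(F, E) = -945 + 1460*E
(1133128 + (1990514 + 157967))*(L(-1978, 1955) - 4363852) = (1133128 + (1990514 + 157967))*((-945 + 1460*1955) - 4363852) = (1133128 + 2148481)*((-945 + 2854300) - 4363852) = 3281609*(2853355 - 4363852) = 3281609*(-1510497) = -4956860549673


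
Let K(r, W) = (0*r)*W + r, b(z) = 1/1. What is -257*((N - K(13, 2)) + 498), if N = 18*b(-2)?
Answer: -129271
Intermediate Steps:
b(z) = 1
K(r, W) = r (K(r, W) = 0*W + r = 0 + r = r)
N = 18 (N = 18*1 = 18)
-257*((N - K(13, 2)) + 498) = -257*((18 - 1*13) + 498) = -257*((18 - 13) + 498) = -257*(5 + 498) = -257*503 = -129271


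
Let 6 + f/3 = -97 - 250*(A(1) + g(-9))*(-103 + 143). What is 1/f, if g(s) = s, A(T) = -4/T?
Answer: 1/389691 ≈ 2.5661e-6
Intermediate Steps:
f = 389691 (f = -18 + 3*(-97 - 250*(-4/1 - 9)*(-103 + 143)) = -18 + 3*(-97 - 250*(-4*1 - 9)*40) = -18 + 3*(-97 - 250*(-4 - 9)*40) = -18 + 3*(-97 - (-3250)*40) = -18 + 3*(-97 - 250*(-520)) = -18 + 3*(-97 + 130000) = -18 + 3*129903 = -18 + 389709 = 389691)
1/f = 1/389691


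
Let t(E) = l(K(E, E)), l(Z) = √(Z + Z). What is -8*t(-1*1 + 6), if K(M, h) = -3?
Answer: -8*I*√6 ≈ -19.596*I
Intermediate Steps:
l(Z) = √2*√Z (l(Z) = √(2*Z) = √2*√Z)
t(E) = I*√6 (t(E) = √2*√(-3) = √2*(I*√3) = I*√6)
-8*t(-1*1 + 6) = -8*I*√6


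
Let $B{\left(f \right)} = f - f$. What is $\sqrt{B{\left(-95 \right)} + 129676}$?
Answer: $2 \sqrt{32419} \approx 360.11$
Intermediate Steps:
$B{\left(f \right)} = 0$
$\sqrt{B{\left(-95 \right)} + 129676} = \sqrt{0 + 129676} = \sqrt{129676} = 2 \sqrt{32419}$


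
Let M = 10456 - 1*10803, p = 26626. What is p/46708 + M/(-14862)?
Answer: 51490411/86771787 ≈ 0.59340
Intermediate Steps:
M = -347 (M = 10456 - 10803 = -347)
p/46708 + M/(-14862) = 26626/46708 - 347/(-14862) = 26626*(1/46708) - 347*(-1/14862) = 13313/23354 + 347/14862 = 51490411/86771787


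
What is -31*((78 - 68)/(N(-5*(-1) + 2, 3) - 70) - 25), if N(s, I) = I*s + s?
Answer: 16430/21 ≈ 782.38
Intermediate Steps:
N(s, I) = s + I*s
-31*((78 - 68)/(N(-5*(-1) + 2, 3) - 70) - 25) = -31*((78 - 68)/((-5*(-1) + 2)*(1 + 3) - 70) - 25) = -31*(10/((5 + 2)*4 - 70) - 25) = -31*(10/(7*4 - 70) - 25) = -31*(10/(28 - 70) - 25) = -31*(10/(-42) - 25) = -31*(10*(-1/42) - 25) = -31*(-5/21 - 25) = -31*(-530/21) = 16430/21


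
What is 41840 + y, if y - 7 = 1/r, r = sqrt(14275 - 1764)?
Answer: 41847 + sqrt(12511)/12511 ≈ 41847.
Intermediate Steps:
r = sqrt(12511) ≈ 111.85
y = 7 + sqrt(12511)/12511 (y = 7 + 1/(sqrt(12511)) = 7 + sqrt(12511)/12511 ≈ 7.0089)
41840 + y = 41840 + (7 + sqrt(12511)/12511) = 41847 + sqrt(12511)/12511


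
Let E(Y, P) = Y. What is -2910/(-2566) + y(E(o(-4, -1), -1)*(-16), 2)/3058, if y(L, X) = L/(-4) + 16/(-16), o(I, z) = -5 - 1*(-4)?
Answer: 4442975/3923414 ≈ 1.1324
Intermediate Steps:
o(I, z) = -1 (o(I, z) = -5 + 4 = -1)
y(L, X) = -1 - L/4 (y(L, X) = L*(-¼) + 16*(-1/16) = -L/4 - 1 = -1 - L/4)
-2910/(-2566) + y(E(o(-4, -1), -1)*(-16), 2)/3058 = -2910/(-2566) + (-1 - (-1)*(-16)/4)/3058 = -2910*(-1/2566) + (-1 - ¼*16)*(1/3058) = 1455/1283 + (-1 - 4)*(1/3058) = 1455/1283 - 5*1/3058 = 1455/1283 - 5/3058 = 4442975/3923414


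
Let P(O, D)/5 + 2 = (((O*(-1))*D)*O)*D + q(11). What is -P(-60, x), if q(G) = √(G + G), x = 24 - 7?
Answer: 5202010 - 5*√22 ≈ 5.2020e+6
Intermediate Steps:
x = 17
q(G) = √2*√G (q(G) = √(2*G) = √2*√G)
P(O, D) = -10 + 5*√22 - 5*D²*O² (P(O, D) = -10 + 5*((((O*(-1))*D)*O)*D + √2*√11) = -10 + 5*((((-O)*D)*O)*D + √22) = -10 + 5*(((-D*O)*O)*D + √22) = -10 + 5*((-D*O²)*D + √22) = -10 + 5*(-D²*O² + √22) = -10 + 5*(√22 - D²*O²) = -10 + (5*√22 - 5*D²*O²) = -10 + 5*√22 - 5*D²*O²)
-P(-60, x) = -(-10 + 5*√22 - 5*17²*(-60)²) = -(-10 + 5*√22 - 5*289*3600) = -(-10 + 5*√22 - 5202000) = -(-5202010 + 5*√22) = 5202010 - 5*√22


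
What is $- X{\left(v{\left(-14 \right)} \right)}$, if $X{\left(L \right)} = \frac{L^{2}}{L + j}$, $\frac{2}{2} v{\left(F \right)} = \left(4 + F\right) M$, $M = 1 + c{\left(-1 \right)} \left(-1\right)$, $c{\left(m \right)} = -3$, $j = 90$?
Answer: $-32$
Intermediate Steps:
$M = 4$ ($M = 1 - -3 = 1 + 3 = 4$)
$v{\left(F \right)} = 16 + 4 F$ ($v{\left(F \right)} = \left(4 + F\right) 4 = 16 + 4 F$)
$X{\left(L \right)} = \frac{L^{2}}{90 + L}$ ($X{\left(L \right)} = \frac{L^{2}}{L + 90} = \frac{L^{2}}{90 + L}$)
$- X{\left(v{\left(-14 \right)} \right)} = - \frac{\left(16 + 4 \left(-14\right)\right)^{2}}{90 + \left(16 + 4 \left(-14\right)\right)} = - \frac{\left(16 - 56\right)^{2}}{90 + \left(16 - 56\right)} = - \frac{\left(-40\right)^{2}}{90 - 40} = - \frac{1600}{50} = \left(-1\right) 32 = -32$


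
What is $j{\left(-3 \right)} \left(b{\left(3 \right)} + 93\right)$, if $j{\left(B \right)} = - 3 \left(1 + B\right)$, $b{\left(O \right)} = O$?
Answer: $576$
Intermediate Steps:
$j{\left(B \right)} = -3 - 3 B$
$j{\left(-3 \right)} \left(b{\left(3 \right)} + 93\right) = \left(-3 - -9\right) \left(3 + 93\right) = \left(-3 + 9\right) 96 = 6 \cdot 96 = 576$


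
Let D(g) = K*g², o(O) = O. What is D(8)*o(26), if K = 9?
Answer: 14976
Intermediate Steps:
D(g) = 9*g²
D(8)*o(26) = (9*8²)*26 = (9*64)*26 = 576*26 = 14976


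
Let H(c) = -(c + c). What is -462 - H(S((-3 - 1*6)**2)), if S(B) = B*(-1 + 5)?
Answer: 186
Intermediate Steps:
S(B) = 4*B (S(B) = B*4 = 4*B)
H(c) = -2*c
-462 - H(S((-3 - 1*6)**2)) = -462 - (-2)*4*(-3 - 1*6)**2 = -462 - (-2)*4*(-3 - 6)**2 = -462 - (-2)*4*(-9)**2 = -462 - (-2)*4*81 = -462 - (-2)*324 = -462 - 1*(-648) = -462 + 648 = 186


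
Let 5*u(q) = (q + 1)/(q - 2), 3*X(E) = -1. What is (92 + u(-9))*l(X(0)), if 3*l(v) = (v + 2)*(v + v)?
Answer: -10136/297 ≈ -34.128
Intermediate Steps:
X(E) = -1/3 (X(E) = (1/3)*(-1) = -1/3)
l(v) = 2*v*(2 + v)/3 (l(v) = ((v + 2)*(v + v))/3 = ((2 + v)*(2*v))/3 = (2*v*(2 + v))/3 = 2*v*(2 + v)/3)
u(q) = (1 + q)/(5*(-2 + q)) (u(q) = ((q + 1)/(q - 2))/5 = ((1 + q)/(-2 + q))/5 = (1 + q)/(5*(-2 + q)))
(92 + u(-9))*l(X(0)) = (92 + (1 - 9)/(5*(-2 - 9)))*((2/3)*(-1/3)*(2 - 1/3)) = (92 + (1/5)*(-8)/(-11))*((2/3)*(-1/3)*(5/3)) = (92 + (1/5)*(-1/11)*(-8))*(-10/27) = (92 + 8/55)*(-10/27) = (5068/55)*(-10/27) = -10136/297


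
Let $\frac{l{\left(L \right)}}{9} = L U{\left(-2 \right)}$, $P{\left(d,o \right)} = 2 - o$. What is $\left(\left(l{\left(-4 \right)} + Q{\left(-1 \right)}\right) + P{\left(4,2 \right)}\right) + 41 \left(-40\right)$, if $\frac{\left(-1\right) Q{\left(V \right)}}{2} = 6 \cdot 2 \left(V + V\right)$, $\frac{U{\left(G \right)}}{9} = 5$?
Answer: $-3212$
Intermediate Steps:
$U{\left(G \right)} = 45$ ($U{\left(G \right)} = 9 \cdot 5 = 45$)
$Q{\left(V \right)} = - 48 V$ ($Q{\left(V \right)} = - 2 \cdot 6 \cdot 2 \left(V + V\right) = - 2 \cdot 12 \cdot 2 V = - 2 \cdot 24 V = - 48 V$)
$l{\left(L \right)} = 405 L$ ($l{\left(L \right)} = 9 L 45 = 9 \cdot 45 L = 405 L$)
$\left(\left(l{\left(-4 \right)} + Q{\left(-1 \right)}\right) + P{\left(4,2 \right)}\right) + 41 \left(-40\right) = \left(\left(405 \left(-4\right) - -48\right) + \left(2 - 2\right)\right) + 41 \left(-40\right) = \left(\left(-1620 + 48\right) + \left(2 - 2\right)\right) - 1640 = \left(-1572 + 0\right) - 1640 = -1572 - 1640 = -3212$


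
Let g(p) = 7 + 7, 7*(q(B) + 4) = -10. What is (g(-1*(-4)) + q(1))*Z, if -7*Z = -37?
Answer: 2220/49 ≈ 45.306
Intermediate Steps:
Z = 37/7 (Z = -1/7*(-37) = 37/7 ≈ 5.2857)
q(B) = -38/7 (q(B) = -4 + (1/7)*(-10) = -4 - 10/7 = -38/7)
g(p) = 14
(g(-1*(-4)) + q(1))*Z = (14 - 38/7)*(37/7) = (60/7)*(37/7) = 2220/49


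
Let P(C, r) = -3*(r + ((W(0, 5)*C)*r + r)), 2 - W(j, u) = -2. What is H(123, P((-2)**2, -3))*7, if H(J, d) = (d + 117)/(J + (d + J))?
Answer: 651/136 ≈ 4.7868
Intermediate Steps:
W(j, u) = 4 (W(j, u) = 2 - 1*(-2) = 2 + 2 = 4)
P(C, r) = -6*r - 12*C*r (P(C, r) = -3*(r + ((4*C)*r + r)) = -3*(r + (4*C*r + r)) = -3*(r + (r + 4*C*r)) = -3*(2*r + 4*C*r) = -6*r - 12*C*r)
H(J, d) = (117 + d)/(d + 2*J) (H(J, d) = (117 + d)/(J + (J + d)) = (117 + d)/(d + 2*J))
H(123, P((-2)**2, -3))*7 = ((117 - 6*(-3)*(1 + 2*(-2)**2))/(-6*(-3)*(1 + 2*(-2)**2) + 2*123))*7 = ((117 - 6*(-3)*(1 + 2*4))/(-6*(-3)*(1 + 2*4) + 246))*7 = ((117 - 6*(-3)*(1 + 8))/(-6*(-3)*(1 + 8) + 246))*7 = ((117 - 6*(-3)*9)/(-6*(-3)*9 + 246))*7 = ((117 + 162)/(162 + 246))*7 = (279/408)*7 = ((1/408)*279)*7 = (93/136)*7 = 651/136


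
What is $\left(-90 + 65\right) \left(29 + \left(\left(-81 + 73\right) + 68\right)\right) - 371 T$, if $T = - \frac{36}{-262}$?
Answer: $- \frac{298153}{131} \approx -2276.0$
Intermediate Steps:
$T = \frac{18}{131}$ ($T = \left(-36\right) \left(- \frac{1}{262}\right) = \frac{18}{131} \approx 0.1374$)
$\left(-90 + 65\right) \left(29 + \left(\left(-81 + 73\right) + 68\right)\right) - 371 T = \left(-90 + 65\right) \left(29 + \left(\left(-81 + 73\right) + 68\right)\right) - \frac{6678}{131} = - 25 \left(29 + \left(-8 + 68\right)\right) - \frac{6678}{131} = - 25 \left(29 + 60\right) - \frac{6678}{131} = \left(-25\right) 89 - \frac{6678}{131} = -2225 - \frac{6678}{131} = - \frac{298153}{131}$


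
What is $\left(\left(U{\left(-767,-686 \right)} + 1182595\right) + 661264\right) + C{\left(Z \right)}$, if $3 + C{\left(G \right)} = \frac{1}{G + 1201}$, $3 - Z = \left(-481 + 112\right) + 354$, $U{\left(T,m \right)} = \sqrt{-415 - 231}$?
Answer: $\frac{2247660465}{1219} + i \sqrt{646} \approx 1.8439 \cdot 10^{6} + 25.417 i$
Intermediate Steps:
$U{\left(T,m \right)} = i \sqrt{646}$ ($U{\left(T,m \right)} = \sqrt{-646} = i \sqrt{646}$)
$Z = 18$ ($Z = 3 - \left(\left(-481 + 112\right) + 354\right) = 3 - \left(-369 + 354\right) = 3 - -15 = 3 + 15 = 18$)
$C{\left(G \right)} = -3 + \frac{1}{1201 + G}$ ($C{\left(G \right)} = -3 + \frac{1}{G + 1201} = -3 + \frac{1}{1201 + G}$)
$\left(\left(U{\left(-767,-686 \right)} + 1182595\right) + 661264\right) + C{\left(Z \right)} = \left(\left(i \sqrt{646} + 1182595\right) + 661264\right) + \frac{-3602 - 54}{1201 + 18} = \left(\left(1182595 + i \sqrt{646}\right) + 661264\right) + \frac{-3602 - 54}{1219} = \left(1843859 + i \sqrt{646}\right) + \frac{1}{1219} \left(-3656\right) = \left(1843859 + i \sqrt{646}\right) - \frac{3656}{1219} = \frac{2247660465}{1219} + i \sqrt{646}$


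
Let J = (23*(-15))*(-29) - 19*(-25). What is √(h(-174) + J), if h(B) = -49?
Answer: 3*√1159 ≈ 102.13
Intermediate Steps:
J = 10480 (J = -345*(-29) - 1*(-475) = 10005 + 475 = 10480)
√(h(-174) + J) = √(-49 + 10480) = √10431 = 3*√1159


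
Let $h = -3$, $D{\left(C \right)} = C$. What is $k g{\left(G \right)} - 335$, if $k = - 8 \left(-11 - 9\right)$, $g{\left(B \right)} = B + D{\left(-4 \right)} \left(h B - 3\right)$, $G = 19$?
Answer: $41105$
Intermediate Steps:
$g{\left(B \right)} = 12 + 13 B$ ($g{\left(B \right)} = B - 4 \left(- 3 B - 3\right) = B - 4 \left(-3 - 3 B\right) = B + \left(12 + 12 B\right) = 12 + 13 B$)
$k = 160$ ($k = \left(-8\right) \left(-20\right) = 160$)
$k g{\left(G \right)} - 335 = 160 \left(12 + 13 \cdot 19\right) - 335 = 160 \left(12 + 247\right) - 335 = 160 \cdot 259 - 335 = 41440 - 335 = 41105$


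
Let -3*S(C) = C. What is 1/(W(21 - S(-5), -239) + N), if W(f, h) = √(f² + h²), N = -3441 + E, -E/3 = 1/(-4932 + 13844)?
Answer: -2459674168560/8422641587398193 - 238271232*√517453/8422641587398193 ≈ -0.00031238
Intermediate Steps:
E = -3/8912 (E = -3/(-4932 + 13844) = -3/8912 ≈ -0.00033662)
S(C) = -C/3
N = -30666195/8912 (N = -3441 - 3/8912 = -30666195/8912 ≈ -3441.0)
1/(W(21 - S(-5), -239) + N) = 1/(√((21 - (-1)*(-5)/3)² + (-239)²) - 30666195/8912) = 1/(√((21 - 1*5/3)² + 57121) - 30666195/8912) = 1/(√((21 - 5/3)² + 57121) - 30666195/8912) = 1/(√((58/3)² + 57121) - 30666195/8912) = 1/(√(3364/9 + 57121) - 30666195/8912) = 1/(√(517453/9) - 30666195/8912) = 1/(√517453/3 - 30666195/8912) = 1/(-30666195/8912 + √517453/3)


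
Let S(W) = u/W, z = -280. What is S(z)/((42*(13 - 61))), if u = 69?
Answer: 23/188160 ≈ 0.00012224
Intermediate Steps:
S(W) = 69/W
S(z)/((42*(13 - 61))) = (69/(-280))/((42*(13 - 61))) = (69*(-1/280))/((42*(-48))) = -69/280/(-2016) = -69/280*(-1/2016) = 23/188160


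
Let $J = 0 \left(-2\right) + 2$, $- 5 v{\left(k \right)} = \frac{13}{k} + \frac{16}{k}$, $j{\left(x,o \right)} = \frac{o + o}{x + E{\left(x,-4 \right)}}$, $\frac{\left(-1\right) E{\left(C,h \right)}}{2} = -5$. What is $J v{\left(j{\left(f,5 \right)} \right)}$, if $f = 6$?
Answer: $- \frac{464}{25} \approx -18.56$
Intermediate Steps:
$E{\left(C,h \right)} = 10$ ($E{\left(C,h \right)} = \left(-2\right) \left(-5\right) = 10$)
$j{\left(x,o \right)} = \frac{2 o}{10 + x}$ ($j{\left(x,o \right)} = \frac{o + o}{x + 10} = \frac{2 o}{10 + x}$)
$v{\left(k \right)} = - \frac{29}{5 k}$ ($v{\left(k \right)} = - \frac{\frac{13}{k} + \frac{16}{k}}{5} = - \frac{29 \frac{1}{k}}{5} = - \frac{29}{5 k}$)
$J = 2$ ($J = 0 + 2 = 2$)
$J v{\left(j{\left(f,5 \right)} \right)} = 2 \left(- \frac{29}{5 \cdot 2 \cdot 5 \frac{1}{10 + 6}}\right) = 2 \left(- \frac{29}{5 \cdot 2 \cdot 5 \cdot \frac{1}{16}}\right) = 2 \left(- \frac{29}{5 \cdot \frac{5}{8}}\right) = 2 \left(\left(- \frac{29}{5}\right) \frac{8}{5}\right) = 2 \left(- \frac{232}{25}\right) = - \frac{464}{25}$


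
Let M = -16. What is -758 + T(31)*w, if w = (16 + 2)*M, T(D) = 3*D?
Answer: -27542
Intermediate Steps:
w = -288 (w = (16 + 2)*(-16) = 18*(-16) = -288)
-758 + T(31)*w = -758 + (3*31)*(-288) = -758 + 93*(-288) = -758 - 26784 = -27542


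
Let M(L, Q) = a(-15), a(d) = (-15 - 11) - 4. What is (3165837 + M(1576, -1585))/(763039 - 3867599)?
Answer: -3165807/3104560 ≈ -1.0197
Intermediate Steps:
a(d) = -30 (a(d) = -26 - 4 = -30)
M(L, Q) = -30
(3165837 + M(1576, -1585))/(763039 - 3867599) = (3165837 - 30)/(763039 - 3867599) = 3165807/(-3104560) = 3165807*(-1/3104560) = -3165807/3104560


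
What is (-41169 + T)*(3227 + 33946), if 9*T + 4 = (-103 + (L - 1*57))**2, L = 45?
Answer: -1475768100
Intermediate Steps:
T = 1469 (T = -4/9 + (-103 + (45 - 1*57))**2/9 = -4/9 + (-103 + (45 - 57))**2/9 = -4/9 + (-103 - 12)**2/9 = -4/9 + (1/9)*(-115)**2 = -4/9 + (1/9)*13225 = -4/9 + 13225/9 = 1469)
(-41169 + T)*(3227 + 33946) = (-41169 + 1469)*(3227 + 33946) = -39700*37173 = -1475768100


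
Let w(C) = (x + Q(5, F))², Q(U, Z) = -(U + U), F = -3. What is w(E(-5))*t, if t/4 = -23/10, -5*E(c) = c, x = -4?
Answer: -9016/5 ≈ -1803.2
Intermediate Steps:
E(c) = -c/5
t = -46/5 (t = 4*(-23/10) = -46/5 ≈ -9.2000)
Q(U, Z) = -2*U
w(C) = 196 (w(C) = (-4 - 2*5)² = (-4 - 10)² = (-14)² = 196)
w(E(-5))*t = 196*(-46/5) = -9016/5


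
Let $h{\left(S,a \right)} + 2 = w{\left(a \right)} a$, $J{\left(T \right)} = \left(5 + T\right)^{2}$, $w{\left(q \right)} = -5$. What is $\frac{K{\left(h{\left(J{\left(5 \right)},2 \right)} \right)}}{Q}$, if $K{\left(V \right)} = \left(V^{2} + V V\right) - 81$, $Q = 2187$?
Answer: $\frac{23}{243} \approx 0.09465$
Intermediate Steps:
$h{\left(S,a \right)} = -2 - 5 a$
$K{\left(V \right)} = -81 + 2 V^{2}$ ($K{\left(V \right)} = \left(V^{2} + V^{2}\right) - 81 = 2 V^{2} - 81 = -81 + 2 V^{2}$)
$\frac{K{\left(h{\left(J{\left(5 \right)},2 \right)} \right)}}{Q} = \frac{-81 + 2 \left(-2 - 10\right)^{2}}{2187} = \left(-81 + 2 \left(-2 - 10\right)^{2}\right) \frac{1}{2187} = \left(-81 + 2 \left(-12\right)^{2}\right) \frac{1}{2187} = \left(-81 + 2 \cdot 144\right) \frac{1}{2187} = \left(-81 + 288\right) \frac{1}{2187} = 207 \cdot \frac{1}{2187} = \frac{23}{243}$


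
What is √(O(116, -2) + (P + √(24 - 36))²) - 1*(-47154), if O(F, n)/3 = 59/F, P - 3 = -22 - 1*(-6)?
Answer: 47154 + √(533281 - 174928*I*√3)/58 ≈ 47167.0 - 3.4496*I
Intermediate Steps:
P = -13 (P = 3 + (-22 - 1*(-6)) = 3 + (-22 + 6) = 3 - 16 = -13)
O(F, n) = 177/F (O(F, n) = 3*(59/F) = 177/F)
√(O(116, -2) + (P + √(24 - 36))²) - 1*(-47154) = √(177/116 + (-13 + √(24 - 36))²) - 1*(-47154) = √(177*(1/116) + (-13 + √(-12))²) + 47154 = √(177/116 + (-13 + 2*I*√3)²) + 47154 = 47154 + √(177/116 + (-13 + 2*I*√3)²)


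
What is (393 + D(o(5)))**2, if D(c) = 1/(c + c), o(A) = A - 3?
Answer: 2474329/16 ≈ 1.5465e+5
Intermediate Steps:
o(A) = -3 + A
D(c) = 1/(2*c)
(393 + D(o(5)))**2 = (393 + 1/(2*(-3 + 5)))**2 = (393 + (1/2)/2)**2 = (393 + (1/2)*(1/2))**2 = (393 + 1/4)**2 = (1573/4)**2 = 2474329/16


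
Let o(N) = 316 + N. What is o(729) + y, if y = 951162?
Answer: 952207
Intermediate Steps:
o(729) + y = (316 + 729) + 951162 = 1045 + 951162 = 952207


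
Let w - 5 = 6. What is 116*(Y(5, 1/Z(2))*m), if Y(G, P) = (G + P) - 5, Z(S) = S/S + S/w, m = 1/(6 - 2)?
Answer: 319/13 ≈ 24.538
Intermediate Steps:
m = ¼ (m = 1/4 = ¼ ≈ 0.25000)
w = 11 (w = 5 + 6 = 11)
Z(S) = 1 + S/11 (Z(S) = S/S + S/11 = 1 + S*(1/11) = 1 + S/11)
Y(G, P) = -5 + G + P
116*(Y(5, 1/Z(2))*m) = 116*((-5 + 5 + 1/(1 + (1/11)*2))*(¼)) = 116*((-5 + 5 + 1/(1 + 2/11))*(¼)) = 116*((-5 + 5 + 1/(13/11))*(¼)) = 116*((-5 + 5 + 11/13)*(¼)) = 116*((11/13)*(¼)) = 116*(11/52) = 319/13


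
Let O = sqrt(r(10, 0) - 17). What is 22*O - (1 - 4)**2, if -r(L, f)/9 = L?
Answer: -9 + 22*I*sqrt(107) ≈ -9.0 + 227.57*I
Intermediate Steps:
r(L, f) = -9*L
O = I*sqrt(107) (O = sqrt(-9*10 - 17) = sqrt(-90 - 17) = sqrt(-107) = I*sqrt(107) ≈ 10.344*I)
22*O - (1 - 4)**2 = 22*(I*sqrt(107)) - (1 - 4)**2 = 22*I*sqrt(107) - 1*(-3)**2 = 22*I*sqrt(107) - 1*9 = 22*I*sqrt(107) - 9 = -9 + 22*I*sqrt(107)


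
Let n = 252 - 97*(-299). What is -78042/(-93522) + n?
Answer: 456010692/15587 ≈ 29256.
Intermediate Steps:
n = 29255 (n = 252 + 29003 = 29255)
-78042/(-93522) + n = -78042/(-93522) + 29255 = -78042*(-1/93522) + 29255 = 13007/15587 + 29255 = 456010692/15587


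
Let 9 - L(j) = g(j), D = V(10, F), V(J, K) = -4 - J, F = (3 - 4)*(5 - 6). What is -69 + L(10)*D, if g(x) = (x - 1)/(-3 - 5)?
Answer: -843/4 ≈ -210.75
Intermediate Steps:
F = 1 (F = -1*(-1) = 1)
g(x) = ⅛ - x/8 (g(x) = (-1 + x)/(-8) = (-1 + x)*(-⅛) = ⅛ - x/8)
D = -14 (D = -4 - 1*10 = -4 - 10 = -14)
L(j) = 71/8 + j/8 (L(j) = 9 - (⅛ - j/8) = 9 + (-⅛ + j/8) = 71/8 + j/8)
-69 + L(10)*D = -69 + (71/8 + (⅛)*10)*(-14) = -69 + (71/8 + 5/4)*(-14) = -69 + (81/8)*(-14) = -69 - 567/4 = -843/4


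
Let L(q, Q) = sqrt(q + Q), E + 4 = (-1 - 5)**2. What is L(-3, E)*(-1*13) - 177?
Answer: -177 - 13*sqrt(29) ≈ -247.01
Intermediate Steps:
E = 32 (E = -4 + (-1 - 5)**2 = -4 + (-6)**2 = -4 + 36 = 32)
L(q, Q) = sqrt(Q + q)
L(-3, E)*(-1*13) - 177 = sqrt(32 - 3)*(-1*13) - 177 = sqrt(29)*(-13) - 177 = -13*sqrt(29) - 177 = -177 - 13*sqrt(29)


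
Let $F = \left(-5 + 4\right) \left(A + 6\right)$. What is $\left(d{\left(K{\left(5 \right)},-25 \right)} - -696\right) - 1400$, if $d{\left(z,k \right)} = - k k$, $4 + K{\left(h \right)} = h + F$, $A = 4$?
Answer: $-1329$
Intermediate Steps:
$F = -10$ ($F = \left(-5 + 4\right) \left(4 + 6\right) = \left(-1\right) 10 = -10$)
$K{\left(h \right)} = -14 + h$ ($K{\left(h \right)} = -4 + \left(h - 10\right) = -4 + \left(-10 + h\right) = -14 + h$)
$d{\left(z,k \right)} = - k^{2}$
$\left(d{\left(K{\left(5 \right)},-25 \right)} - -696\right) - 1400 = \left(- \left(-25\right)^{2} - -696\right) - 1400 = \left(\left(-1\right) 625 + 696\right) - 1400 = \left(-625 + 696\right) - 1400 = 71 - 1400 = -1329$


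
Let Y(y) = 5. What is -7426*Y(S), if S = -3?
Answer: -37130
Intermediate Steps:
-7426*Y(S) = -7426*5 = -37130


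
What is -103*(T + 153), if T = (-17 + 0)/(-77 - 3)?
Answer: -1262471/80 ≈ -15781.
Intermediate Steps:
T = 17/80 (T = -17/(-80) = -17*(-1/80) = 17/80 ≈ 0.21250)
-103*(T + 153) = -103*(17/80 + 153) = -103*12257/80 = -1262471/80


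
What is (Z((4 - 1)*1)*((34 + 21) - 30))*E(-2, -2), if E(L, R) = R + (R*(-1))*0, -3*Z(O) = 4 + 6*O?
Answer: 1100/3 ≈ 366.67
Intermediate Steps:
Z(O) = -4/3 - 2*O (Z(O) = -(4 + 6*O)/3 = -4/3 - 2*O)
E(L, R) = R (E(L, R) = R - R*0 = R + 0 = R)
(Z((4 - 1)*1)*((34 + 21) - 30))*E(-2, -2) = ((-4/3 - 2*(4 - 1))*((34 + 21) - 30))*(-2) = ((-4/3 - 6)*(55 - 30))*(-2) = ((-4/3 - 2*3)*25)*(-2) = ((-4/3 - 6)*25)*(-2) = -22/3*25*(-2) = -550/3*(-2) = 1100/3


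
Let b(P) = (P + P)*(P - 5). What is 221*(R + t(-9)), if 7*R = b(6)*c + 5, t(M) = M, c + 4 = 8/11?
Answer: -236470/77 ≈ -3071.0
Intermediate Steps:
b(P) = 2*P*(-5 + P) (b(P) = (2*P)*(-5 + P) = 2*P*(-5 + P))
c = -36/11 (c = -4 + 8/11 = -36/11 ≈ -3.2727)
R = -377/77 (R = ((2*6*(-5 + 6))*(-36/11) + 5)/7 = ((2*6*1)*(-36/11) + 5)/7 = (12*(-36/11) + 5)/7 = (-432/11 + 5)/7 = (⅐)*(-377/11) = -377/77 ≈ -4.8961)
221*(R + t(-9)) = 221*(-377/77 - 9) = 221*(-1070/77) = -236470/77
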